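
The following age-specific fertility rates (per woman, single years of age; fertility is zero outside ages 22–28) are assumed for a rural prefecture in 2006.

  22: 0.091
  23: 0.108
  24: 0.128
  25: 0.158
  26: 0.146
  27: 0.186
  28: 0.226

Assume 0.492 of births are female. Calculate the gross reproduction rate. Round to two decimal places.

0.51

Proportion female at birth = 0.492.
Sum of ASFRs = 0.091 + 0.108 + 0.128 + 0.158 + 0.146 + 0.186 + 0.226 = 1.043
TFR = 1.043
GRR = 0.492 × 1.043 = 0.51316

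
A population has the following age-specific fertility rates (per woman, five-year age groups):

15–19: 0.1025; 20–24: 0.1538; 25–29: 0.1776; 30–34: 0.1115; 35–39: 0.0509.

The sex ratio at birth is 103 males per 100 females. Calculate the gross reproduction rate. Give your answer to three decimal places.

Proportion female at birth = 100 / (100 + 103) = 0.49261.
Sum of ASFRs = 0.1025 + 0.1538 + 0.1776 + 0.1115 + 0.0509 = 0.5963
TFR = 5 × 0.5963 = 2.9815
GRR = 0.49261 × 2.9815 = 1.46872

1.469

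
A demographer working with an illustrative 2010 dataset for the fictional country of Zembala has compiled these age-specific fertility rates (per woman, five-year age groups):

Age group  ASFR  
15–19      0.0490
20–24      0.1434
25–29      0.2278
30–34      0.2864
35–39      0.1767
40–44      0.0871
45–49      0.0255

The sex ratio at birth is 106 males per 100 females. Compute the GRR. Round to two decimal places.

Proportion female at birth = 100 / (100 + 106) = 0.48544.
Sum of ASFRs = 0.0490 + 0.1434 + 0.2278 + 0.2864 + 0.1767 + 0.0871 + 0.0255 = 0.9959
TFR = 5 × 0.9959 = 4.9795
GRR = 0.48544 × 4.9795 = 2.41725

2.42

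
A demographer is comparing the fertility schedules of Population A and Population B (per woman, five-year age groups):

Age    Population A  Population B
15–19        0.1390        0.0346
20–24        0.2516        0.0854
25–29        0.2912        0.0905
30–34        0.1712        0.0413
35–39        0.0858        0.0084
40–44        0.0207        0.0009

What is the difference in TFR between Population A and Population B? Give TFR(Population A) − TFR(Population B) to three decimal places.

Population A:
  Sum of ASFRs = 0.1390 + 0.2516 + 0.2912 + 0.1712 + 0.0858 + 0.0207 = 0.9595
  TFR = 5 × 0.9595 = 4.7975
Population B:
  Sum of ASFRs = 0.0346 + 0.0854 + 0.0905 + 0.0413 + 0.0084 + 0.0009 = 0.2611
  TFR = 5 × 0.2611 = 1.3055
Difference = 4.7975 − 1.3055 = 3.492

3.492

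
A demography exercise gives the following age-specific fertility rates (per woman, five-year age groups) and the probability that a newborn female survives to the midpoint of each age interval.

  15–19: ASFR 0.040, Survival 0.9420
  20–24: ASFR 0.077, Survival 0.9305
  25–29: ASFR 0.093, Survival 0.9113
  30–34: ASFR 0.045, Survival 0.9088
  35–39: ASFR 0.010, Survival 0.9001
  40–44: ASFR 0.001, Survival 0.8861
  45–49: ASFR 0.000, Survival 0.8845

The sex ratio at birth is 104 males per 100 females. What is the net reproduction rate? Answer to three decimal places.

Proportion female at birth = 100 / (100 + 104) = 0.49020.
Survival-weighted fertility by age (5·fₓ·Sₓ):
  15–19: 5 × 0.040 × 0.9420 = 0.18840
  20–24: 5 × 0.077 × 0.9305 = 0.35824
  25–29: 5 × 0.093 × 0.9113 = 0.42375
  30–34: 5 × 0.045 × 0.9088 = 0.20448
  35–39: 5 × 0.010 × 0.9001 = 0.04501
  40–44: 5 × 0.001 × 0.8861 = 0.00443
  45–49: 5 × 0.000 × 0.8845 = 0.00000
Sum = 1.22431
NRR = 0.49020 × 1.22431 = 0.60016
An NRR under 1 implies long-run decline under these rates.

0.600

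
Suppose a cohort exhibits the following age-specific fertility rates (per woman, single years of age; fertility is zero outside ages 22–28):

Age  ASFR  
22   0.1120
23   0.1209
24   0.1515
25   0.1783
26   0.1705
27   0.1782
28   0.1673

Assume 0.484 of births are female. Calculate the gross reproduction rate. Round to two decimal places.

0.52

Proportion female at birth = 0.484.
Sum of ASFRs = 0.1120 + 0.1209 + 0.1515 + 0.1783 + 0.1705 + 0.1782 + 0.1673 = 1.0787
TFR = 1.0787
GRR = 0.484 × 1.0787 = 0.52209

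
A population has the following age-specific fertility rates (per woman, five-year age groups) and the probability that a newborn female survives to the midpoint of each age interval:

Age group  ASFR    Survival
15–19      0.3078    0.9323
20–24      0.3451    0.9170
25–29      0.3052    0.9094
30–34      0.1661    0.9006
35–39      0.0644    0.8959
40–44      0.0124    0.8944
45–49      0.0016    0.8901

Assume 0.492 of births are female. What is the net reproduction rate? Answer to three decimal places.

2.708

Proportion female at birth = 0.492.
Survival-weighted fertility by age (5·fₓ·Sₓ):
  15–19: 5 × 0.3078 × 0.9323 = 1.43481
  20–24: 5 × 0.3451 × 0.9170 = 1.58228
  25–29: 5 × 0.3052 × 0.9094 = 1.38774
  30–34: 5 × 0.1661 × 0.9006 = 0.74795
  35–39: 5 × 0.0644 × 0.8959 = 0.28848
  40–44: 5 × 0.0124 × 0.8944 = 0.05545
  45–49: 5 × 0.0016 × 0.8901 = 0.00712
Sum = 5.50383
NRR = 0.492 × 5.50383 = 2.70788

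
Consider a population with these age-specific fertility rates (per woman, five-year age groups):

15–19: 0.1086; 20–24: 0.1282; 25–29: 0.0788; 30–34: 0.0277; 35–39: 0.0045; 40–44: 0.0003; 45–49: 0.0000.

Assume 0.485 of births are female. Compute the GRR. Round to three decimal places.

Proportion female at birth = 0.485.
Sum of ASFRs = 0.1086 + 0.1282 + 0.0788 + 0.0277 + 0.0045 + 0.0003 + 0.0000 = 0.3481
TFR = 5 × 0.3481 = 1.7405
GRR = 0.485 × 1.7405 = 0.84414

0.844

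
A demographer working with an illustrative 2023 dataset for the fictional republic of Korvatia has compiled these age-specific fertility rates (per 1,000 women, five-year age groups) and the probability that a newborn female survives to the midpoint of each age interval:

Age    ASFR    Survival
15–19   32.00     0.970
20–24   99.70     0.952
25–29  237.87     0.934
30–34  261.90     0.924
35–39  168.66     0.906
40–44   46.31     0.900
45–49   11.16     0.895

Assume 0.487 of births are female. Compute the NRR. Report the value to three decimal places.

1.935

Proportion female at birth = 0.487.
Per-age-group product (5 × ASFR × survival probability):
  15–19: 5 × 32.00/1000 × 0.970 = 0.15520
  20–24: 5 × 99.70/1000 × 0.952 = 0.47457
  25–29: 5 × 237.87/1000 × 0.934 = 1.11085
  30–34: 5 × 261.90/1000 × 0.924 = 1.20998
  35–39: 5 × 168.66/1000 × 0.906 = 0.76403
  40–44: 5 × 46.31/1000 × 0.900 = 0.20840
  45–49: 5 × 11.16/1000 × 0.895 = 0.04994
Sum = 3.97297
NRR = 0.487 × 3.97297 = 1.93484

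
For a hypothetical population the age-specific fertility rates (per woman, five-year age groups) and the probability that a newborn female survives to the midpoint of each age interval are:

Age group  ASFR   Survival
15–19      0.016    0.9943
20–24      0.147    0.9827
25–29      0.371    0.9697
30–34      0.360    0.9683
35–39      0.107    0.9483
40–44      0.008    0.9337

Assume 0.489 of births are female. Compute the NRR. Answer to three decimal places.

2.390

Proportion female at birth = 0.489.
Each age group contributes 5 × ASFR × survival:
  15–19: 5 × 0.016 × 0.9943 = 0.07954
  20–24: 5 × 0.147 × 0.9827 = 0.72228
  25–29: 5 × 0.371 × 0.9697 = 1.79879
  30–34: 5 × 0.360 × 0.9683 = 1.74294
  35–39: 5 × 0.107 × 0.9483 = 0.50734
  40–44: 5 × 0.008 × 0.9337 = 0.03735
Sum = 4.88824
NRR = 0.489 × 4.88824 = 2.39035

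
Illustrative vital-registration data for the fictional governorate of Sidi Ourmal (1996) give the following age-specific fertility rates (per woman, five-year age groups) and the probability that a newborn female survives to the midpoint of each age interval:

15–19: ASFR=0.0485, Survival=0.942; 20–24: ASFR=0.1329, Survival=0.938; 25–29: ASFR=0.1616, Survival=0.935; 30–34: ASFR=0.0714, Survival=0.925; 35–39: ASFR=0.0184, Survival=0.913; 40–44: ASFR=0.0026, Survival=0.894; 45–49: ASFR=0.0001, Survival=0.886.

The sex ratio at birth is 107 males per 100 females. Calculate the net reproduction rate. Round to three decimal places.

Proportion female at birth = 100 / (100 + 107) = 0.48309.
Each age group contributes 5 × ASFR × survival:
  15–19: 5 × 0.0485 × 0.942 = 0.22844
  20–24: 5 × 0.1329 × 0.938 = 0.62330
  25–29: 5 × 0.1616 × 0.935 = 0.75548
  30–34: 5 × 0.0714 × 0.925 = 0.33023
  35–39: 5 × 0.0184 × 0.913 = 0.08400
  40–44: 5 × 0.0026 × 0.894 = 0.01162
  45–49: 5 × 0.0001 × 0.886 = 0.00044
Sum = 2.03351
NRR = 0.48309 × 2.03351 = 0.98237

0.982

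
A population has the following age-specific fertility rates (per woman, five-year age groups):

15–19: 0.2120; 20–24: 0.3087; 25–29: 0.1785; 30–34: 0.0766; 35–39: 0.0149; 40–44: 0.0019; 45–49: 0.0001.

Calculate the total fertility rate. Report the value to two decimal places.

3.96

Sum of ASFRs = 0.2120 + 0.3087 + 0.1785 + 0.0766 + 0.0149 + 0.0019 + 0.0001 = 0.7927
TFR = 5 × 0.7927 = 3.9635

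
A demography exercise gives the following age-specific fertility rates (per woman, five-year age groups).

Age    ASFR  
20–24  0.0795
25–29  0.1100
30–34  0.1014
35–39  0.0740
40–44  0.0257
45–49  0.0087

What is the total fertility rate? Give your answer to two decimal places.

2.00

Sum of ASFRs = 0.0795 + 0.1100 + 0.1014 + 0.0740 + 0.0257 + 0.0087 = 0.3993
TFR = 5 × 0.3993 = 1.9965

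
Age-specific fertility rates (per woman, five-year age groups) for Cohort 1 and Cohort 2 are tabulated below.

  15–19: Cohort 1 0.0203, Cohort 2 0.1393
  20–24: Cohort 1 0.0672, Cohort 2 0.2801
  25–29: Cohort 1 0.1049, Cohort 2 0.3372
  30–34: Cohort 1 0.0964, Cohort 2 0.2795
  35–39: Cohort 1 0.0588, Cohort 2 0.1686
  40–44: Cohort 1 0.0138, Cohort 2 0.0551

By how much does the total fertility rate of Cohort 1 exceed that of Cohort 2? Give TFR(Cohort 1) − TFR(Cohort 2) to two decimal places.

-4.49

Cohort 1:
  Sum of ASFRs = 0.0203 + 0.0672 + 0.1049 + 0.0964 + 0.0588 + 0.0138 = 0.3614
  TFR = 5 × 0.3614 = 1.807
Cohort 2:
  Sum of ASFRs = 0.1393 + 0.2801 + 0.3372 + 0.2795 + 0.1686 + 0.0551 = 1.2598
  TFR = 5 × 1.2598 = 6.299
Difference = 1.807 − 6.299 = -4.492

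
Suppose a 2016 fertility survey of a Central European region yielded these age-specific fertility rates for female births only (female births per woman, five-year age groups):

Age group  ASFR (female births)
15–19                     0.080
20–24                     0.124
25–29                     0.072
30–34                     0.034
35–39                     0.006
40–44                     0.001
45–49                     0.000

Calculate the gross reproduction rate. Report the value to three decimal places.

Sum of female ASFRs = 0.080 + 0.124 + 0.072 + 0.034 + 0.006 + 0.001 + 0.000 = 0.317
GRR = 5 × 0.317 = 1.585

1.585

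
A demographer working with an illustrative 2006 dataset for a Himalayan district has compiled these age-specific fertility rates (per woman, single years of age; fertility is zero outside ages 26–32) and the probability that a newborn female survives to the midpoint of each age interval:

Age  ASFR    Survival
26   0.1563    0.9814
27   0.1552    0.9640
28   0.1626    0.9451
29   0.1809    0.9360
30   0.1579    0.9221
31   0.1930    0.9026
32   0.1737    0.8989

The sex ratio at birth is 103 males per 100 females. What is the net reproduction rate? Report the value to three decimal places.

Proportion female at birth = 100 / (100 + 103) = 0.49261.
Survival-weighted fertility by age (1·fₓ·Sₓ):
  26: 1 × 0.1563 × 0.9814 = 0.15339
  27: 1 × 0.1552 × 0.9640 = 0.14961
  28: 1 × 0.1626 × 0.9451 = 0.15367
  29: 1 × 0.1809 × 0.9360 = 0.16932
  30: 1 × 0.1579 × 0.9221 = 0.14560
  31: 1 × 0.1930 × 0.9026 = 0.17420
  32: 1 × 0.1737 × 0.8989 = 0.15614
Sum = 1.10193
NRR = 0.49261 × 1.10193 = 0.54282

0.543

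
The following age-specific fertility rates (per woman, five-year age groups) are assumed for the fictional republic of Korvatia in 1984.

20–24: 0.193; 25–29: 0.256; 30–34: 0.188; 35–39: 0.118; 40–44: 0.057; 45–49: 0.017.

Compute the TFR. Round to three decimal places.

4.145

Sum of ASFRs = 0.193 + 0.256 + 0.188 + 0.118 + 0.057 + 0.017 = 0.829
TFR = 5 × 0.829 = 4.145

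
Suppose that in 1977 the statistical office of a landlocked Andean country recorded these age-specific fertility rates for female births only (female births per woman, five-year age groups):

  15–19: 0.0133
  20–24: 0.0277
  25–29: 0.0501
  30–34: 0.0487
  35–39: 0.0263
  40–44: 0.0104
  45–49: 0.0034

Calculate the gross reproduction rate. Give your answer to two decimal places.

Sum of female ASFRs = 0.0133 + 0.0277 + 0.0501 + 0.0487 + 0.0263 + 0.0104 + 0.0034 = 0.1799
GRR = 5 × 0.1799 = 0.8995

0.90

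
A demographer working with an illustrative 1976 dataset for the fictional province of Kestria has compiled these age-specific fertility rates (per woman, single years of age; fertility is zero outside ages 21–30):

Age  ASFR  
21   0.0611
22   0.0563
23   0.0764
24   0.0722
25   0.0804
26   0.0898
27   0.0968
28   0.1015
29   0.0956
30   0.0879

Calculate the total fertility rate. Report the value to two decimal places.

0.82

Sum of ASFRs = 0.0611 + 0.0563 + 0.0764 + 0.0722 + 0.0804 + 0.0898 + 0.0968 + 0.1015 + 0.0956 + 0.0879 = 0.8180
TFR = 0.818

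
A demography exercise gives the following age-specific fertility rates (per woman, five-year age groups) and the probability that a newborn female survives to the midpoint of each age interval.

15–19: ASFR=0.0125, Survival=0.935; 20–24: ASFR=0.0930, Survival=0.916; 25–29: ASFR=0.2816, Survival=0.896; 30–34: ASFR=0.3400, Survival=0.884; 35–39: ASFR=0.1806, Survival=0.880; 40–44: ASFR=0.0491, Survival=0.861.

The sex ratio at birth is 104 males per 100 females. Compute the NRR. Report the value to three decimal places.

2.086

Proportion female at birth = 100 / (100 + 104) = 0.49020.
Each age group contributes 5 × ASFR × survival:
  15–19: 5 × 0.0125 × 0.935 = 0.05844
  20–24: 5 × 0.0930 × 0.916 = 0.42594
  25–29: 5 × 0.2816 × 0.896 = 1.26157
  30–34: 5 × 0.3400 × 0.884 = 1.50280
  35–39: 5 × 0.1806 × 0.880 = 0.79464
  40–44: 5 × 0.0491 × 0.861 = 0.21138
Sum = 4.25477
NRR = 0.49020 × 4.25477 = 2.08569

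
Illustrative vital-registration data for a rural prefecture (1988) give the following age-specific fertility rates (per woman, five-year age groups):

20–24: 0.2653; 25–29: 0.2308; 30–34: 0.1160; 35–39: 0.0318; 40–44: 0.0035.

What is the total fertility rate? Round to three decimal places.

3.237

Sum of ASFRs = 0.2653 + 0.2308 + 0.1160 + 0.0318 + 0.0035 = 0.6474
TFR = 5 × 0.6474 = 3.237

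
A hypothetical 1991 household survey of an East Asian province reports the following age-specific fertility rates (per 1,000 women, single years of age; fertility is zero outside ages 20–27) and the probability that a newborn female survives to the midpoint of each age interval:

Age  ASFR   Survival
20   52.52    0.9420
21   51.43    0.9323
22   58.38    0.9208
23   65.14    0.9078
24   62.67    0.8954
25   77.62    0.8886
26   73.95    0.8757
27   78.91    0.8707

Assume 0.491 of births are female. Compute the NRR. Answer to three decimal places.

0.230

Proportion female at birth = 0.491.
Survival-weighted fertility by age (1·fₓ·Sₓ):
  20: 1 × 52.52/1000 × 0.9420 = 0.04947
  21: 1 × 51.43/1000 × 0.9323 = 0.04795
  22: 1 × 58.38/1000 × 0.9208 = 0.05376
  23: 1 × 65.14/1000 × 0.9078 = 0.05913
  24: 1 × 62.67/1000 × 0.8954 = 0.05611
  25: 1 × 77.62/1000 × 0.8886 = 0.06897
  26: 1 × 73.95/1000 × 0.8757 = 0.06476
  27: 1 × 78.91/1000 × 0.8707 = 0.06871
Sum = 0.46886
NRR = 0.491 × 0.46886 = 0.23021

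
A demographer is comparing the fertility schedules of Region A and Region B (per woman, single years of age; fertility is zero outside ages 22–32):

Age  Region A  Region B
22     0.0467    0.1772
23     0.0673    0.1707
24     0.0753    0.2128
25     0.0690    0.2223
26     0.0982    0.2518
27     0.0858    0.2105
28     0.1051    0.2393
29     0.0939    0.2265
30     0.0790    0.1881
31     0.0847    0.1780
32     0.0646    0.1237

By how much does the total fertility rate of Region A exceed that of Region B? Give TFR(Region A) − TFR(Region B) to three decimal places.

-1.331

Region A:
  Sum of ASFRs = 0.0467 + 0.0673 + 0.0753 + 0.0690 + 0.0982 + 0.0858 + 0.1051 + 0.0939 + 0.0790 + 0.0847 + 0.0646 = 0.8696
  TFR = 0.8696
Region B:
  Sum of ASFRs = 0.1772 + 0.1707 + 0.2128 + 0.2223 + 0.2518 + 0.2105 + 0.2393 + 0.2265 + 0.1881 + 0.1780 + 0.1237 = 2.2009
  TFR = 2.2009
Difference = 0.8696 − 2.2009 = -1.3313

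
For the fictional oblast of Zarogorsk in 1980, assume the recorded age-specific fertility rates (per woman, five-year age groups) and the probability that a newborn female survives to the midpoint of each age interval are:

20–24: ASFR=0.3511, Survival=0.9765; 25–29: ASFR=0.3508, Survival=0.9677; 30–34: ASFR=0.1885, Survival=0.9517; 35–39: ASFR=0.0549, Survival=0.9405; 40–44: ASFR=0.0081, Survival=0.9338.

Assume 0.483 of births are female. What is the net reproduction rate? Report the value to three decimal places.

2.224

Proportion female at birth = 0.483.
Weighting each age-specific rate by interval width and survival:
  20–24: 5 × 0.3511 × 0.9765 = 1.71425
  25–29: 5 × 0.3508 × 0.9677 = 1.69735
  30–34: 5 × 0.1885 × 0.9517 = 0.89698
  35–39: 5 × 0.0549 × 0.9405 = 0.25817
  40–44: 5 × 0.0081 × 0.9338 = 0.03782
Sum = 4.60457
NRR = 0.483 × 4.60457 = 2.22401
With NRR above 1 the population is above replacement fertility.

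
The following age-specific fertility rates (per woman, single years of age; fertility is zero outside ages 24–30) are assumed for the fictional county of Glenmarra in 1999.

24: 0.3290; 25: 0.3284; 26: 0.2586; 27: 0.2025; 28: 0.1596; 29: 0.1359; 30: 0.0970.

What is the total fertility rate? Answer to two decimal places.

Sum of ASFRs = 0.3290 + 0.3284 + 0.2586 + 0.2025 + 0.1596 + 0.1359 + 0.0970 = 1.5110
TFR = 1.511

1.51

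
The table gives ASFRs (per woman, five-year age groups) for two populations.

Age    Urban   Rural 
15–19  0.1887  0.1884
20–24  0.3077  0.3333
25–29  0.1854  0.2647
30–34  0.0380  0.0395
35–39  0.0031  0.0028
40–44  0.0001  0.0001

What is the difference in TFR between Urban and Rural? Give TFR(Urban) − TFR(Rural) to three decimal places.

Urban:
  Sum of ASFRs = 0.1887 + 0.3077 + 0.1854 + 0.0380 + 0.0031 + 0.0001 = 0.7230
  TFR = 5 × 0.7230 = 3.615
Rural:
  Sum of ASFRs = 0.1884 + 0.3333 + 0.2647 + 0.0395 + 0.0028 + 0.0001 = 0.8288
  TFR = 5 × 0.8288 = 4.144
Difference = 3.615 − 4.144 = -0.529

-0.529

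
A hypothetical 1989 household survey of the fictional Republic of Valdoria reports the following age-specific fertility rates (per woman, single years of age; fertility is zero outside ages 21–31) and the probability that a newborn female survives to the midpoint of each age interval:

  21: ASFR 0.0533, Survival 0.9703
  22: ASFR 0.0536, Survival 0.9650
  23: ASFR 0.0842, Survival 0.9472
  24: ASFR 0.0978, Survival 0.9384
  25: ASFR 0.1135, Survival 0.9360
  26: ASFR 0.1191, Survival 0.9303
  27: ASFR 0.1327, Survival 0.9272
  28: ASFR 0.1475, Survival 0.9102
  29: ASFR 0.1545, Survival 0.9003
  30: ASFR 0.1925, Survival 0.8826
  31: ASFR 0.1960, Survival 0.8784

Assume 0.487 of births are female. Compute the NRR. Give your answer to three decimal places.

Proportion female at birth = 0.487.
Per-age-group product (1 × ASFR × survival probability):
  21: 1 × 0.0533 × 0.9703 = 0.05172
  22: 1 × 0.0536 × 0.9650 = 0.05172
  23: 1 × 0.0842 × 0.9472 = 0.07975
  24: 1 × 0.0978 × 0.9384 = 0.09178
  25: 1 × 0.1135 × 0.9360 = 0.10624
  26: 1 × 0.1191 × 0.9303 = 0.11080
  27: 1 × 0.1327 × 0.9272 = 0.12304
  28: 1 × 0.1475 × 0.9102 = 0.13425
  29: 1 × 0.1545 × 0.9003 = 0.13910
  30: 1 × 0.1925 × 0.8826 = 0.16990
  31: 1 × 0.1960 × 0.8784 = 0.17217
Sum = 1.23047
NRR = 0.487 × 1.23047 = 0.59924

0.599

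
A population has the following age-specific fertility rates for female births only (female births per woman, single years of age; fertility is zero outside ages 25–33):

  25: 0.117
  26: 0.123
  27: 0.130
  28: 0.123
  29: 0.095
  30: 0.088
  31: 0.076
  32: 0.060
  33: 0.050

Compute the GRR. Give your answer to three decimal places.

Sum of female ASFRs = 0.117 + 0.123 + 0.130 + 0.123 + 0.095 + 0.088 + 0.076 + 0.060 + 0.050 = 0.862
GRR = 0.862

0.862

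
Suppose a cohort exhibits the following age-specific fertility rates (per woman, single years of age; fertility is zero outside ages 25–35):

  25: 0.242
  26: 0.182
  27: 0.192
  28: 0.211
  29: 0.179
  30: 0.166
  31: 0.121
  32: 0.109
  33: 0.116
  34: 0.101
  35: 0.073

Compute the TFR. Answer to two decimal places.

Sum of ASFRs = 0.242 + 0.182 + 0.192 + 0.211 + 0.179 + 0.166 + 0.121 + 0.109 + 0.116 + 0.101 + 0.073 = 1.692
TFR = 1.692

1.69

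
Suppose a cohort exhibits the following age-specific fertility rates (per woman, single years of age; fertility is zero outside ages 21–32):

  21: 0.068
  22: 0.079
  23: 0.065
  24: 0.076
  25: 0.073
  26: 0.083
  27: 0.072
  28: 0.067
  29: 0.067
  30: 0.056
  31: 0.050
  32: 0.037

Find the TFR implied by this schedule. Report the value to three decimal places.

0.793

Sum of ASFRs = 0.068 + 0.079 + 0.065 + 0.076 + 0.073 + 0.083 + 0.072 + 0.067 + 0.067 + 0.056 + 0.050 + 0.037 = 0.793
TFR = 0.793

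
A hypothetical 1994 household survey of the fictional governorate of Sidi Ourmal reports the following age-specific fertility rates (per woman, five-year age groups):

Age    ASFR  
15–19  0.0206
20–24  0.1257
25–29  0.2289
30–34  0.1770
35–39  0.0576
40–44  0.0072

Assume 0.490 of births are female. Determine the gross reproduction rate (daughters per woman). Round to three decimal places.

1.512

Proportion female at birth = 0.490.
Sum of ASFRs = 0.0206 + 0.1257 + 0.2289 + 0.1770 + 0.0576 + 0.0072 = 0.6170
TFR = 5 × 0.6170 = 3.085
GRR = 0.490 × 3.085 = 1.51165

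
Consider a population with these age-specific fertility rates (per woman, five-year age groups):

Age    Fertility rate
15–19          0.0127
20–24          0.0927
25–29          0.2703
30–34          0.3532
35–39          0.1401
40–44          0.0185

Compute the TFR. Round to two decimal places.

4.44

Sum of ASFRs = 0.0127 + 0.0927 + 0.2703 + 0.3532 + 0.1401 + 0.0185 = 0.8875
TFR = 5 × 0.8875 = 4.4375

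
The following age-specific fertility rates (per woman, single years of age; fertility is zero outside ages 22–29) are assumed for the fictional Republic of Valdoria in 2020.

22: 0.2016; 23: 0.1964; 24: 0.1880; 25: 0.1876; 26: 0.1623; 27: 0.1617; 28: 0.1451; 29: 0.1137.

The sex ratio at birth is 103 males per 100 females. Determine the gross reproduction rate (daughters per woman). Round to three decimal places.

0.668

Proportion female at birth = 100 / (100 + 103) = 0.49261.
Sum of ASFRs = 0.2016 + 0.1964 + 0.1880 + 0.1876 + 0.1623 + 0.1617 + 0.1451 + 0.1137 = 1.3564
TFR = 1.3564
GRR = 0.49261 × 1.3564 = 0.66818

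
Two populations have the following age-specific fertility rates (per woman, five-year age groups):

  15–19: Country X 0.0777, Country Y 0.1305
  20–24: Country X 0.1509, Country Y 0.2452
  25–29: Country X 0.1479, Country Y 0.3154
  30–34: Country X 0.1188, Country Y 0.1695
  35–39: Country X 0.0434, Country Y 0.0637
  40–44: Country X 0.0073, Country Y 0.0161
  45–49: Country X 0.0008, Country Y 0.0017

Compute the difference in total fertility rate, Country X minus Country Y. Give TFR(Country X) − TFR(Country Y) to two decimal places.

-1.98

Country X:
  Sum of ASFRs = 0.0777 + 0.1509 + 0.1479 + 0.1188 + 0.0434 + 0.0073 + 0.0008 = 0.5468
  TFR = 5 × 0.5468 = 2.734
Country Y:
  Sum of ASFRs = 0.1305 + 0.2452 + 0.3154 + 0.1695 + 0.0637 + 0.0161 + 0.0017 = 0.9421
  TFR = 5 × 0.9421 = 4.7105
Difference = 2.734 − 4.7105 = -1.9765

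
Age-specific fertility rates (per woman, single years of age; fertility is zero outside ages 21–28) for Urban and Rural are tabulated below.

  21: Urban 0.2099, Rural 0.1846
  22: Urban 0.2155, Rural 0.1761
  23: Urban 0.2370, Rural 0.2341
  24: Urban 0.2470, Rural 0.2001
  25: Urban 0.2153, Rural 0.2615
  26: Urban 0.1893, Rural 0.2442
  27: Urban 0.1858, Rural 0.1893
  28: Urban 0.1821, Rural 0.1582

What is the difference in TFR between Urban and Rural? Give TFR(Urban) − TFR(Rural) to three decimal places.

Urban:
  Sum of ASFRs = 0.2099 + 0.2155 + 0.2370 + 0.2470 + 0.2153 + 0.1893 + 0.1858 + 0.1821 = 1.6819
  TFR = 1.6819
Rural:
  Sum of ASFRs = 0.1846 + 0.1761 + 0.2341 + 0.2001 + 0.2615 + 0.2442 + 0.1893 + 0.1582 = 1.6481
  TFR = 1.6481
Difference = 1.6819 − 1.6481 = 0.0338

0.034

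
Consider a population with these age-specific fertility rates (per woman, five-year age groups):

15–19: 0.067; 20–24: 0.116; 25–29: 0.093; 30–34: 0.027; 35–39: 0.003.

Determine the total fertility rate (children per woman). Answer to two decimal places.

1.53

Sum of ASFRs = 0.067 + 0.116 + 0.093 + 0.027 + 0.003 = 0.306
TFR = 5 × 0.306 = 1.53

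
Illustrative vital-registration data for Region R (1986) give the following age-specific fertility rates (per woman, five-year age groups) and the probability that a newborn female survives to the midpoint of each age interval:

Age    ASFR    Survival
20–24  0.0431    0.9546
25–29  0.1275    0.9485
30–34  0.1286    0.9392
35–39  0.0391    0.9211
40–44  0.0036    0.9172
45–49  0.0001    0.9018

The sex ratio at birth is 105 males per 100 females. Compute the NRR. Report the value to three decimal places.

Proportion female at birth = 100 / (100 + 105) = 0.48780.
Per-age-group product (5 × ASFR × survival probability):
  20–24: 5 × 0.0431 × 0.9546 = 0.20572
  25–29: 5 × 0.1275 × 0.9485 = 0.60467
  30–34: 5 × 0.1286 × 0.9392 = 0.60391
  35–39: 5 × 0.0391 × 0.9211 = 0.18008
  40–44: 5 × 0.0036 × 0.9172 = 0.01651
  45–49: 5 × 0.0001 × 0.9018 = 0.00045
Sum = 1.61134
NRR = 0.48780 × 1.61134 = 0.78601
NRR < 1, so the cohort does not fully replace itself.

0.786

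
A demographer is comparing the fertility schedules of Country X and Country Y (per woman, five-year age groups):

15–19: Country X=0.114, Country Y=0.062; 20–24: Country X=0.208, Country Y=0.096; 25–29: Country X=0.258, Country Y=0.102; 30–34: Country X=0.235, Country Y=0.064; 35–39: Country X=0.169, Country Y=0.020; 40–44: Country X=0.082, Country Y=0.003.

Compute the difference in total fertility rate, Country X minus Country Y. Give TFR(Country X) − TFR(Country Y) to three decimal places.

3.595

Country X:
  Sum of ASFRs = 0.114 + 0.208 + 0.258 + 0.235 + 0.169 + 0.082 = 1.066
  TFR = 5 × 1.066 = 5.33
Country Y:
  Sum of ASFRs = 0.062 + 0.096 + 0.102 + 0.064 + 0.020 + 0.003 = 0.347
  TFR = 5 × 0.347 = 1.735
Difference = 5.33 − 1.735 = 3.595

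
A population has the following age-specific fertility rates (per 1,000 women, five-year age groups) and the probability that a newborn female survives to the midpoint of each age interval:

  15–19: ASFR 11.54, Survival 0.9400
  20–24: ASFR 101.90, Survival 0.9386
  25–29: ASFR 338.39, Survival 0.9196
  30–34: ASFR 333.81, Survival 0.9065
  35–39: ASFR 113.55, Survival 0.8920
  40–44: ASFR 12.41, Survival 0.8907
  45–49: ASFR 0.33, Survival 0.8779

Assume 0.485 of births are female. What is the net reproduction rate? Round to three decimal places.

Proportion female at birth = 0.485.
Survival-weighted fertility by age (5·fₓ·Sₓ):
  15–19: 5 × 11.54/1000 × 0.9400 = 0.05424
  20–24: 5 × 101.90/1000 × 0.9386 = 0.47822
  25–29: 5 × 338.39/1000 × 0.9196 = 1.55592
  30–34: 5 × 333.81/1000 × 0.9065 = 1.51299
  35–39: 5 × 113.55/1000 × 0.8920 = 0.50643
  40–44: 5 × 12.41/1000 × 0.8907 = 0.05527
  45–49: 5 × 0.33/1000 × 0.8779 = 0.00145
Sum = 4.16452
NRR = 0.485 × 4.16452 = 2.01979
NRR > 1, so each generation more than replaces itself.

2.020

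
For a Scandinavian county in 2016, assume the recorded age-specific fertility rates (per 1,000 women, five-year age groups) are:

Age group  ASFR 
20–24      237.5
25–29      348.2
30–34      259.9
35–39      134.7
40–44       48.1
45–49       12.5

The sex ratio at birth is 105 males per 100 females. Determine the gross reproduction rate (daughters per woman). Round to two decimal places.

2.54

Proportion female at birth = 100 / (100 + 105) = 0.48780.
Sum of ASFRs = 237.5 + 348.2 + 259.9 + 134.7 + 48.1 + 12.5 = 1040.9
TFR = 5 × 1040.9 / 1000 = 5.2045
GRR = 0.48780 × 5.2045 = 2.53876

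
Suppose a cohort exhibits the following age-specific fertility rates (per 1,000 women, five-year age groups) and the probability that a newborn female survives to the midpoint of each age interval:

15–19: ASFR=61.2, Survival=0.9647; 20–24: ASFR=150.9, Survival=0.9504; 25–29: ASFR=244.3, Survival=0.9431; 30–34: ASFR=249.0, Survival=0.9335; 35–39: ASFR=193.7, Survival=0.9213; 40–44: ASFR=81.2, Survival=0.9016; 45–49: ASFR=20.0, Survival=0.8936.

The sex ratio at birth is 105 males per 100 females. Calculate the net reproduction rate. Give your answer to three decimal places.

2.280

Proportion female at birth = 100 / (100 + 105) = 0.48780.
Each age group contributes 5 × ASFR × survival:
  15–19: 5 × 61.2/1000 × 0.9647 = 0.29520
  20–24: 5 × 150.9/1000 × 0.9504 = 0.71708
  25–29: 5 × 244.3/1000 × 0.9431 = 1.15200
  30–34: 5 × 249.0/1000 × 0.9335 = 1.16221
  35–39: 5 × 193.7/1000 × 0.9213 = 0.89228
  40–44: 5 × 81.2/1000 × 0.9016 = 0.36605
  45–49: 5 × 20.0/1000 × 0.8936 = 0.08936
Sum = 4.67418
NRR = 0.48780 × 4.67418 = 2.28007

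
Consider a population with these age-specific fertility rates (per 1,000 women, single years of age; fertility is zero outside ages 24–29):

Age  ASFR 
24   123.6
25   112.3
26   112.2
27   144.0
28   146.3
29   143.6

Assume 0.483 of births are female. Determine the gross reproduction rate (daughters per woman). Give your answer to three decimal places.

Proportion female at birth = 0.483.
Sum of ASFRs = 123.6 + 112.3 + 112.2 + 144.0 + 146.3 + 143.6 = 782.0
TFR = 782.0 / 1000 = 0.782
GRR = 0.483 × 0.782 = 0.37771

0.378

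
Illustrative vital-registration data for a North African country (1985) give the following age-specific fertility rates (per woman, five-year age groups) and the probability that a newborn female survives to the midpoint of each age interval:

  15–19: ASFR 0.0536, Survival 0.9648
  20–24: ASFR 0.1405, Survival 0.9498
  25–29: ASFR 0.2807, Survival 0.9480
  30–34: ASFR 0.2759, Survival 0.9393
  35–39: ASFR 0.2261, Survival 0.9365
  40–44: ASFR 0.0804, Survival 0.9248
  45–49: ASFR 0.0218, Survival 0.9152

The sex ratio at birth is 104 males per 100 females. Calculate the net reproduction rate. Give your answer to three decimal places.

2.491

Proportion female at birth = 100 / (100 + 104) = 0.49020.
Survival-weighted fertility by age (5·fₓ·Sₓ):
  15–19: 5 × 0.0536 × 0.9648 = 0.25857
  20–24: 5 × 0.1405 × 0.9498 = 0.66723
  25–29: 5 × 0.2807 × 0.9480 = 1.33052
  30–34: 5 × 0.2759 × 0.9393 = 1.29576
  35–39: 5 × 0.2261 × 0.9365 = 1.05871
  40–44: 5 × 0.0804 × 0.9248 = 0.37177
  45–49: 5 × 0.0218 × 0.9152 = 0.09976
Sum = 5.08232
NRR = 0.49020 × 5.08232 = 2.49135
NRR > 1, so each generation more than replaces itself.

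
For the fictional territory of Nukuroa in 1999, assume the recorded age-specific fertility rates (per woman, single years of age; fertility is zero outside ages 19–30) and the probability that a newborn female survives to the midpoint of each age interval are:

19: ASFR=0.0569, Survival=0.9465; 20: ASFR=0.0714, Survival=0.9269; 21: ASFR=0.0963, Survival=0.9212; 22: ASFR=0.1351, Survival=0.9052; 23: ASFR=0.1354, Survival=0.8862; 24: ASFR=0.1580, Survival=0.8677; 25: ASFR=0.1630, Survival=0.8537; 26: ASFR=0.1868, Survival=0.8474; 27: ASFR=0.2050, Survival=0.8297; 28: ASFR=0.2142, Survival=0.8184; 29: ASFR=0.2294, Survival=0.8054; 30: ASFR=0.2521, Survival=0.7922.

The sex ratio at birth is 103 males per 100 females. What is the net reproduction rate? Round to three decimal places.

0.796

Proportion female at birth = 100 / (100 + 103) = 0.49261.
Weighting each age-specific rate by interval width and survival:
  19: 1 × 0.0569 × 0.9465 = 0.05386
  20: 1 × 0.0714 × 0.9269 = 0.06618
  21: 1 × 0.0963 × 0.9212 = 0.08871
  22: 1 × 0.1351 × 0.9052 = 0.12229
  23: 1 × 0.1354 × 0.8862 = 0.11999
  24: 1 × 0.1580 × 0.8677 = 0.13710
  25: 1 × 0.1630 × 0.8537 = 0.13915
  26: 1 × 0.1868 × 0.8474 = 0.15829
  27: 1 × 0.2050 × 0.8297 = 0.17009
  28: 1 × 0.2142 × 0.8184 = 0.17530
  29: 1 × 0.2294 × 0.8054 = 0.18476
  30: 1 × 0.2521 × 0.7922 = 0.19971
Sum = 1.61543
NRR = 0.49261 × 1.61543 = 0.79578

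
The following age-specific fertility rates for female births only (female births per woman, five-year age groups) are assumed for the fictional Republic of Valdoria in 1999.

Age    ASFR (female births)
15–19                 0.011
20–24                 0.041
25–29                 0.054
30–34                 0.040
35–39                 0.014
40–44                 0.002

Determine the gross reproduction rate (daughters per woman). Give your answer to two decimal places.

0.81

Sum of female ASFRs = 0.011 + 0.041 + 0.054 + 0.040 + 0.014 + 0.002 = 0.162
GRR = 5 × 0.162 = 0.81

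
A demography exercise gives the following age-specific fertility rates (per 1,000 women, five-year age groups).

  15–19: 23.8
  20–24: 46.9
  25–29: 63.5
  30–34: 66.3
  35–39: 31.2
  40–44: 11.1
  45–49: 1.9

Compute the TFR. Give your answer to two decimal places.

1.22

Sum of ASFRs = 23.8 + 46.9 + 63.5 + 66.3 + 31.2 + 11.1 + 1.9 = 244.7
TFR = 5 × 244.7 / 1000 = 1.2235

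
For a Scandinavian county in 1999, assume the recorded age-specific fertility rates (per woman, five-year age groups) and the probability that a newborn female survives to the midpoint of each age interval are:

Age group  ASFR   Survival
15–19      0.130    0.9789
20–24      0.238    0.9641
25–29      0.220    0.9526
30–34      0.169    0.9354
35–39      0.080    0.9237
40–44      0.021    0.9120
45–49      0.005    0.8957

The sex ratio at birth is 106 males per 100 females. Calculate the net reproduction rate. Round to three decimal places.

1.995

Proportion female at birth = 100 / (100 + 106) = 0.48544.
Per-age-group product (5 × ASFR × survival probability):
  15–19: 5 × 0.130 × 0.9789 = 0.63629
  20–24: 5 × 0.238 × 0.9641 = 1.14728
  25–29: 5 × 0.220 × 0.9526 = 1.04786
  30–34: 5 × 0.169 × 0.9354 = 0.79041
  35–39: 5 × 0.080 × 0.9237 = 0.36948
  40–44: 5 × 0.021 × 0.9120 = 0.09576
  45–49: 5 × 0.005 × 0.8957 = 0.02239
Sum = 4.10947
NRR = 0.48544 × 4.10947 = 1.99490
NRR > 1, so each generation more than replaces itself.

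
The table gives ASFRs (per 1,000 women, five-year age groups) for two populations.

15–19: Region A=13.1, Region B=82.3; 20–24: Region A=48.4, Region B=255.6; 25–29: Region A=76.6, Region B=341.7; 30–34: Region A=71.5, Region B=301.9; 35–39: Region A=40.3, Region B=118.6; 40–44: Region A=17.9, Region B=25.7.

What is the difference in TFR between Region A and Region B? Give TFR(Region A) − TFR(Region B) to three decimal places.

-4.290

Region A:
  Sum of ASFRs = 13.1 + 48.4 + 76.6 + 71.5 + 40.3 + 17.9 = 267.8
  TFR = 5 × 267.8 / 1000 = 1.339
Region B:
  Sum of ASFRs = 82.3 + 255.6 + 341.7 + 301.9 + 118.6 + 25.7 = 1125.8
  TFR = 5 × 1125.8 / 1000 = 5.629
Difference = 1.339 − 5.629 = -4.29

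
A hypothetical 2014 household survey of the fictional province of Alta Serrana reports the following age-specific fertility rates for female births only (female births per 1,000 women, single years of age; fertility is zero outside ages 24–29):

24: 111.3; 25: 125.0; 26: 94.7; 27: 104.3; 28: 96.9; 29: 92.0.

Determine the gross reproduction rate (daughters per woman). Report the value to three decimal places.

Sum of female ASFRs = 111.3 + 125.0 + 94.7 + 104.3 + 96.9 + 92.0 = 624.2
GRR = 624.2 / 1000 = 0.6242

0.624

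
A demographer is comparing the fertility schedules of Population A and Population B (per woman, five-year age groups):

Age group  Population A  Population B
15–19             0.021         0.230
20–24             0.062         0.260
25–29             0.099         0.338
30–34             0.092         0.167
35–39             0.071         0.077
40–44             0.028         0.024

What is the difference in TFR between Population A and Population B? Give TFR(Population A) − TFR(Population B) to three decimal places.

-3.615

Population A:
  Sum of ASFRs = 0.021 + 0.062 + 0.099 + 0.092 + 0.071 + 0.028 = 0.373
  TFR = 5 × 0.373 = 1.865
Population B:
  Sum of ASFRs = 0.230 + 0.260 + 0.338 + 0.167 + 0.077 + 0.024 = 1.096
  TFR = 5 × 1.096 = 5.48
Difference = 1.865 − 5.48 = -3.615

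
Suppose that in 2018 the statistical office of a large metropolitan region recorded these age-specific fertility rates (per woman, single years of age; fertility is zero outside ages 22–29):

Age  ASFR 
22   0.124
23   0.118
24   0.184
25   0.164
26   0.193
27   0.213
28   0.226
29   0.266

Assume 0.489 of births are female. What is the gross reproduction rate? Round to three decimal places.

Proportion female at birth = 0.489.
Sum of ASFRs = 0.124 + 0.118 + 0.184 + 0.164 + 0.193 + 0.213 + 0.226 + 0.266 = 1.488
TFR = 1.488
GRR = 0.489 × 1.488 = 0.72763

0.728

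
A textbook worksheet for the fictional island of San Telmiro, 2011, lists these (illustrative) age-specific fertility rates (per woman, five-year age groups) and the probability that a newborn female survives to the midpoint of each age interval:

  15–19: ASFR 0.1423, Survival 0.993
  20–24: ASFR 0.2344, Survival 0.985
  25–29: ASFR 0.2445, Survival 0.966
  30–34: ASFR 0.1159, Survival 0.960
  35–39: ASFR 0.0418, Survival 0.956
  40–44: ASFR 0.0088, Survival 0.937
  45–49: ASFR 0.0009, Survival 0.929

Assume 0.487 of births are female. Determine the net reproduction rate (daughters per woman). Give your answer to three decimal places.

Proportion female at birth = 0.487.
Survival-weighted fertility by age (5·fₓ·Sₓ):
  15–19: 5 × 0.1423 × 0.993 = 0.70652
  20–24: 5 × 0.2344 × 0.985 = 1.15442
  25–29: 5 × 0.2445 × 0.966 = 1.18094
  30–34: 5 × 0.1159 × 0.960 = 0.55632
  35–39: 5 × 0.0418 × 0.956 = 0.19980
  40–44: 5 × 0.0088 × 0.937 = 0.04123
  45–49: 5 × 0.0009 × 0.929 = 0.00418
Sum = 3.84341
NRR = 0.487 × 3.84341 = 1.87174

1.872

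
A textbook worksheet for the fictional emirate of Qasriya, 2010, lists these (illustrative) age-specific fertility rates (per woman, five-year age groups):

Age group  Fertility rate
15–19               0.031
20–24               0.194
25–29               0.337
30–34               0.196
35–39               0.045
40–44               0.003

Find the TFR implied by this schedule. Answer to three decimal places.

4.030

Sum of ASFRs = 0.031 + 0.194 + 0.337 + 0.196 + 0.045 + 0.003 = 0.806
TFR = 5 × 0.806 = 4.03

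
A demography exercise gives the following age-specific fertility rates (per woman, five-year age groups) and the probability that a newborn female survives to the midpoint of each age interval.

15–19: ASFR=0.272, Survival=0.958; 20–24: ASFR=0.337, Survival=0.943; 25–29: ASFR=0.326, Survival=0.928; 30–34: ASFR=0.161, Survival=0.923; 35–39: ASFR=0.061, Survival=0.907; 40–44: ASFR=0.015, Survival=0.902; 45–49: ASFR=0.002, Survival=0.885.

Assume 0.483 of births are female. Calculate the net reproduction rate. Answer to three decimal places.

2.657

Proportion female at birth = 0.483.
Per-age-group product (5 × ASFR × survival probability):
  15–19: 5 × 0.272 × 0.958 = 1.30288
  20–24: 5 × 0.337 × 0.943 = 1.58896
  25–29: 5 × 0.326 × 0.928 = 1.51264
  30–34: 5 × 0.161 × 0.923 = 0.74302
  35–39: 5 × 0.061 × 0.907 = 0.27664
  40–44: 5 × 0.015 × 0.902 = 0.06765
  45–49: 5 × 0.002 × 0.885 = 0.00885
Sum = 5.50064
NRR = 0.483 × 5.50064 = 2.65681
With NRR above 1 the population is above replacement fertility.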